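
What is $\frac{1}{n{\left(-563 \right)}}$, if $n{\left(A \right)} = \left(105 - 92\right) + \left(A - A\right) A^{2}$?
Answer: $\frac{1}{13} \approx 0.076923$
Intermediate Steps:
$n{\left(A \right)} = 13$ ($n{\left(A \right)} = 13 + 0 A^{2} = 13 + 0 = 13$)
$\frac{1}{n{\left(-563 \right)}} = \frac{1}{13}$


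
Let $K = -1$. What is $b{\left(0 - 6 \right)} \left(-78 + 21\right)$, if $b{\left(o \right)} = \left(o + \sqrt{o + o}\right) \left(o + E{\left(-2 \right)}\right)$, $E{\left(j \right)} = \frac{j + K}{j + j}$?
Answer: $- \frac{3591}{2} + \frac{1197 i \sqrt{3}}{2} \approx -1795.5 + 1036.6 i$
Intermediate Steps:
$E{\left(j \right)} = \frac{-1 + j}{2 j}$ ($E{\left(j \right)} = \frac{j - 1}{j + j} = \frac{-1 + j}{2 j}$)
$b{\left(o \right)} = \left(\frac{3}{4} + o\right) \left(o + \sqrt{2} \sqrt{o}\right)$ ($b{\left(o \right)} = \left(o + \sqrt{o + o}\right) \left(o + \frac{-1 - 2}{2 \left(-2\right)}\right) = \left(o + \sqrt{2 o}\right) \left(o + \frac{1}{2} \left(- \frac{1}{2}\right) \left(-3\right)\right) = \left(o + \sqrt{2} \sqrt{o}\right) \left(o + \frac{3}{4}\right) = \left(o + \sqrt{2} \sqrt{o}\right) \left(\frac{3}{4} + o\right) = \left(\frac{3}{4} + o\right) \left(o + \sqrt{2} \sqrt{o}\right)$)
$b{\left(0 - 6 \right)} \left(-78 + 21\right) = \left(\left(0 - 6\right)^{2} + \frac{3 \left(0 - 6\right)}{4} + \sqrt{2} \left(0 - 6\right)^{\frac{3}{2}} + \frac{3 \sqrt{2} \sqrt{0 - 6}}{4}\right) \left(-78 + 21\right) = \left(\left(-6\right)^{2} + \frac{3}{4} \left(-6\right) + \sqrt{2} \left(-6\right)^{\frac{3}{2}} + \frac{3 \sqrt{2} \sqrt{-6}}{4}\right) \left(-57\right) = \left(36 - \frac{9}{2} + \sqrt{2} \left(- 6 i \sqrt{6}\right) + \frac{3 \sqrt{2} i \sqrt{6}}{4}\right) \left(-57\right) = \left(36 - \frac{9}{2} - 12 i \sqrt{3} + \frac{3 i \sqrt{3}}{2}\right) \left(-57\right) = \left(\frac{63}{2} - \frac{21 i \sqrt{3}}{2}\right) \left(-57\right) = - \frac{3591}{2} + \frac{1197 i \sqrt{3}}{2}$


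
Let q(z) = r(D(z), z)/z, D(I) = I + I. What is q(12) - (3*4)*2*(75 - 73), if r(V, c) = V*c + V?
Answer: -22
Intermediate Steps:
D(I) = 2*I
r(V, c) = V + V*c
q(z) = 2 + 2*z (q(z) = ((2*z)*(1 + z))/z = (2*z*(1 + z))/z = 2 + 2*z)
q(12) - (3*4)*2*(75 - 73) = (2 + 2*12) - (3*4)*2*(75 - 73) = (2 + 24) - 12*2*2 = 26 - 24*2 = 26 - 1*48 = 26 - 48 = -22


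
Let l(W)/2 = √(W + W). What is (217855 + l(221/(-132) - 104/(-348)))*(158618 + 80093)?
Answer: 52004384905 + 65103*I*√124410/29 ≈ 5.2004e+10 + 7.9183e+5*I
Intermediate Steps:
l(W) = 2*√2*√W (l(W) = 2*√(W + W) = 2*√(2*W) = 2*(√2*√W) = 2*√2*√W)
(217855 + l(221/(-132) - 104/(-348)))*(158618 + 80093) = (217855 + 2*√2*√(221/(-132) - 104/(-348)))*(158618 + 80093) = (217855 + 2*√2*√(221*(-1/132) - 104*(-1/348)))*238711 = (217855 + 2*√2*√(-221/132 + 26/87))*238711 = (217855 + 2*√2*√(-1755/1276))*238711 = (217855 + 2*√2*(3*I*√62205/638))*238711 = (217855 + 3*I*√124410/319)*238711 = 52004384905 + 65103*I*√124410/29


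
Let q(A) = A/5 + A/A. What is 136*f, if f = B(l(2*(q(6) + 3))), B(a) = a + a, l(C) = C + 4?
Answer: 19584/5 ≈ 3916.8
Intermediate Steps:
q(A) = 1 + A/5 (q(A) = A*(⅕) + 1 = A/5 + 1 = 1 + A/5)
l(C) = 4 + C
B(a) = 2*a
f = 144/5 (f = 2*(4 + 2*((1 + (⅕)*6) + 3)) = 2*(4 + 2*((1 + 6/5) + 3)) = 2*(4 + 2*(11/5 + 3)) = 2*(4 + 2*(26/5)) = 2*(4 + 52/5) = 2*(72/5) = 144/5 ≈ 28.800)
136*f = 136*(144/5) = 19584/5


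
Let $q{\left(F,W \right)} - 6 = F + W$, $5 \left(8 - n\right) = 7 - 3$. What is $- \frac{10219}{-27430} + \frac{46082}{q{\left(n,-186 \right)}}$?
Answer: $- \frac{1577829271}{5924880} \approx -266.31$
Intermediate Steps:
$n = \frac{36}{5}$ ($n = 8 - \frac{7 - 3}{5} = 8 - \frac{4}{5} = \frac{36}{5} \approx 7.2$)
$q{\left(F,W \right)} = 6 + F + W$ ($q{\left(F,W \right)} = 6 + \left(F + W\right) = 6 + F + W$)
$- \frac{10219}{-27430} + \frac{46082}{q{\left(n,-186 \right)}} = - \frac{10219}{-27430} + \frac{46082}{6 + \frac{36}{5} - 186} = \left(-10219\right) \left(- \frac{1}{27430}\right) + \frac{46082}{- \frac{864}{5}} = \frac{10219}{27430} + 46082 \left(- \frac{5}{864}\right) = \frac{10219}{27430} - \frac{115205}{432} = - \frac{1577829271}{5924880}$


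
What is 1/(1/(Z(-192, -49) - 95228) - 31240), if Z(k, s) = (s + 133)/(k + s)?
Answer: -22950032/716958999921 ≈ -3.2010e-5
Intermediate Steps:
Z(k, s) = (133 + s)/(k + s)
1/(1/(Z(-192, -49) - 95228) - 31240) = 1/(1/((133 - 49)/(-192 - 49) - 95228) - 31240) = 1/(1/(84/(-241) - 95228) - 31240) = 1/(1/(-1/241*84 - 95228) - 31240) = 1/(1/(-84/241 - 95228) - 31240) = 1/(1/(-22950032/241) - 31240) = 1/(-241/22950032 - 31240) = 1/(-716958999921/22950032) = -22950032/716958999921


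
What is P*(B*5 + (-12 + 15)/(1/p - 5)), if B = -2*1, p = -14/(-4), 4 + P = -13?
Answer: 1989/11 ≈ 180.82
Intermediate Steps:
P = -17 (P = -4 - 13 = -17)
p = 7/2 (p = -14*(-1/4) = 7/2 ≈ 3.5000)
B = -2
P*(B*5 + (-12 + 15)/(1/p - 5)) = -17*(-2*5 + (-12 + 15)/(1/(7/2) - 5)) = -17*(-10 + 3/(2/7 - 5)) = -17*(-10 + 3/(-33/7)) = -17*(-10 + 3*(-7/33)) = -17*(-10 - 7/11) = -17*(-117/11) = 1989/11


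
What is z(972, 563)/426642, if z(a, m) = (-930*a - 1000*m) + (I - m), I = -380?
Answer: -489301/142214 ≈ -3.4406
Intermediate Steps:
z(a, m) = -380 - 1001*m - 930*a (z(a, m) = (-930*a - 1000*m) + (-380 - m) = (-1000*m - 930*a) + (-380 - m) = -380 - 1001*m - 930*a)
z(972, 563)/426642 = (-380 - 1001*563 - 930*972)/426642 = (-380 - 563563 - 903960)*(1/426642) = -1467903*1/426642 = -489301/142214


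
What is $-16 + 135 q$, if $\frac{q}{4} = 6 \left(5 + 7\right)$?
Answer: $38864$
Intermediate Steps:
$q = 288$ ($q = 4 \cdot 6 \left(5 + 7\right) = 4 \cdot 6 \cdot 12 = 4 \cdot 72 = 288$)
$-16 + 135 q = -16 + 135 \cdot 288 = -16 + 38880 = 38864$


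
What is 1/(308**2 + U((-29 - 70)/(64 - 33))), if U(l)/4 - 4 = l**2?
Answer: 961/91218884 ≈ 1.0535e-5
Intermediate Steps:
U(l) = 16 + 4*l**2
1/(308**2 + U((-29 - 70)/(64 - 33))) = 1/(308**2 + (16 + 4*((-29 - 70)/(64 - 33))**2)) = 1/(94864 + (16 + 4*(-99/31)**2)) = 1/(94864 + (16 + 4*(9801/961))) = 1/(94864 + (16 + 39204/961)) = 1/(94864 + 54580/961) = 1/(91218884/961) = 961/91218884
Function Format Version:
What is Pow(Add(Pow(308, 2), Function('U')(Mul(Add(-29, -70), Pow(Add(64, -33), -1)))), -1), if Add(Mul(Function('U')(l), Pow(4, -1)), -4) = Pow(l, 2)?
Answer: Rational(961, 91218884) ≈ 1.0535e-5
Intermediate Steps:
Function('U')(l) = Add(16, Mul(4, Pow(l, 2)))
Pow(Add(Pow(308, 2), Function('U')(Mul(Add(-29, -70), Pow(Add(64, -33), -1)))), -1) = Pow(Add(Pow(308, 2), Add(16, Mul(4, Pow(Mul(Add(-29, -70), Pow(Add(64, -33), -1)), 2)))), -1) = Pow(Add(94864, Add(16, Mul(4, Pow(Mul(-99, Pow(31, -1)), 2)))), -1) = Pow(Add(94864, Add(16, Mul(4, Pow(Mul(-99, Rational(1, 31)), 2)))), -1) = Pow(Add(94864, Add(16, Mul(4, Pow(Rational(-99, 31), 2)))), -1) = Pow(Add(94864, Add(16, Mul(4, Rational(9801, 961)))), -1) = Pow(Add(94864, Add(16, Rational(39204, 961))), -1) = Pow(Add(94864, Rational(54580, 961)), -1) = Pow(Rational(91218884, 961), -1) = Rational(961, 91218884)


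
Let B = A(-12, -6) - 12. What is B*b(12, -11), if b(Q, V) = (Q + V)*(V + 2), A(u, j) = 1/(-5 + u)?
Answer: 1845/17 ≈ 108.53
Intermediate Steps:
b(Q, V) = (2 + V)*(Q + V) (b(Q, V) = (Q + V)*(2 + V) = (2 + V)*(Q + V))
B = -205/17 (B = 1/(-5 - 12) - 12 = 1/(-17) - 12 = -1/17 - 12 = -205/17 ≈ -12.059)
B*b(12, -11) = -205*((-11)² + 2*12 + 2*(-11) + 12*(-11))/17 = -205*(121 + 24 - 22 - 132)/17 = -205/17*(-9) = 1845/17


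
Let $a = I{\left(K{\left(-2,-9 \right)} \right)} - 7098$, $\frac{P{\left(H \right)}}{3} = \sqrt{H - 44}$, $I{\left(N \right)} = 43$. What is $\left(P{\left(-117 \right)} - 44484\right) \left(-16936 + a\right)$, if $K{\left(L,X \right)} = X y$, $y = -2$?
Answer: $1067215644 - 71973 i \sqrt{161} \approx 1.0672 \cdot 10^{9} - 9.1324 \cdot 10^{5} i$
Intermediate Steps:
$K{\left(L,X \right)} = - 2 X$ ($K{\left(L,X \right)} = X \left(-2\right) = - 2 X$)
$P{\left(H \right)} = 3 \sqrt{-44 + H}$ ($P{\left(H \right)} = 3 \sqrt{H - 44} = 3 \sqrt{-44 + H}$)
$a = -7055$ ($a = 43 - 7098 = -7055$)
$\left(P{\left(-117 \right)} - 44484\right) \left(-16936 + a\right) = \left(3 \sqrt{-44 - 117} - 44484\right) \left(-16936 - 7055\right) = \left(3 \sqrt{-161} - 44484\right) \left(-23991\right) = \left(3 i \sqrt{161} - 44484\right) \left(-23991\right) = \left(-44484 + 3 i \sqrt{161}\right) \left(-23991\right) = 1067215644 - 71973 i \sqrt{161}$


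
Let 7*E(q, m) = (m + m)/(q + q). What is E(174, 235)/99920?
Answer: 47/24340512 ≈ 1.9309e-6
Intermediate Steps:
E(q, m) = m/(7*q) (E(q, m) = ((m + m)/(q + q))/7 = ((2*m)/((2*q)))/7 = ((2*m)*(1/(2*q)))/7 = (m/q)/7 = m/(7*q))
E(174, 235)/99920 = ((1/7)*235/174)/99920 = ((1/7)*235*(1/174))*(1/99920) = (235/1218)*(1/99920) = 47/24340512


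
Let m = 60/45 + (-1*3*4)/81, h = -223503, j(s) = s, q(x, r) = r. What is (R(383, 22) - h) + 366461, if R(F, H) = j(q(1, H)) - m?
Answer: 15929590/27 ≈ 5.8999e+5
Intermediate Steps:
m = 32/27 (m = 60*(1/45) - 3*4*(1/81) = 4/3 - 12*1/81 = 4/3 - 4/27 = 32/27 ≈ 1.1852)
R(F, H) = -32/27 + H (R(F, H) = H - 1*32/27 = H - 32/27 = -32/27 + H)
(R(383, 22) - h) + 366461 = ((-32/27 + 22) - 1*(-223503)) + 366461 = (562/27 + 223503) + 366461 = 6035143/27 + 366461 = 15929590/27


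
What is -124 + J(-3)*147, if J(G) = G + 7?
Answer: 464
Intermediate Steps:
J(G) = 7 + G
-124 + J(-3)*147 = -124 + (7 - 3)*147 = -124 + 4*147 = -124 + 588 = 464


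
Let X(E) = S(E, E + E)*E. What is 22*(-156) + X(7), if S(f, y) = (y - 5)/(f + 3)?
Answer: -34257/10 ≈ -3425.7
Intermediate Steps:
S(f, y) = (-5 + y)/(3 + f)
X(E) = E*(-5 + 2*E)/(3 + E) (X(E) = ((-5 + (E + E))/(3 + E))*E = ((-5 + 2*E)/(3 + E))*E = E*(-5 + 2*E)/(3 + E))
22*(-156) + X(7) = 22*(-156) + 7*(-5 + 2*7)/(3 + 7) = -3432 + 7*(-5 + 14)/10 = -3432 + 7*(⅒)*9 = -3432 + 63/10 = -34257/10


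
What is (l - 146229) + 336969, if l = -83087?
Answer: 107653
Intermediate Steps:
(l - 146229) + 336969 = (-83087 - 146229) + 336969 = -229316 + 336969 = 107653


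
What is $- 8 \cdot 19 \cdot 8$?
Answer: $-1216$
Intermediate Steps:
$- 8 \cdot 19 \cdot 8 = \left(-8\right) 152 = -1216$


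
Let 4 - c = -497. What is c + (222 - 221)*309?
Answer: 810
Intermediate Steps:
c = 501 (c = 4 - 1*(-497) = 4 + 497 = 501)
c + (222 - 221)*309 = 501 + (222 - 221)*309 = 501 + 1*309 = 501 + 309 = 810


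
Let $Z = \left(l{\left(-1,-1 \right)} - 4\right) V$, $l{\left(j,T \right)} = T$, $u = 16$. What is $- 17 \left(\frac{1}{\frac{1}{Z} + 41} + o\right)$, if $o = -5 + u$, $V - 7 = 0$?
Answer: $- \frac{268753}{1434} \approx -187.42$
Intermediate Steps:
$V = 7$ ($V = 7 + 0 = 7$)
$o = 11$ ($o = -5 + 16 = 11$)
$Z = -35$ ($Z = \left(-1 - 4\right) 7 = \left(-5\right) 7 = -35$)
$- 17 \left(\frac{1}{\frac{1}{Z} + 41} + o\right) = - 17 \left(\frac{1}{\frac{1}{-35} + 41} + 11\right) = - 17 \left(\frac{1}{- \frac{1}{35} + 41} + 11\right) = - 17 \left(\frac{1}{\frac{1434}{35}} + 11\right) = - 17 \left(\frac{35}{1434} + 11\right) = \left(-17\right) \frac{15809}{1434} = - \frac{268753}{1434}$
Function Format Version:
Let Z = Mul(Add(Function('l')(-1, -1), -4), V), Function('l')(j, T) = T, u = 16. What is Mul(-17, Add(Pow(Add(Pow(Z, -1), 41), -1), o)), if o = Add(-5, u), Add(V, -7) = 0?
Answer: Rational(-268753, 1434) ≈ -187.42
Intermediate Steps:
V = 7 (V = Add(7, 0) = 7)
o = 11 (o = Add(-5, 16) = 11)
Z = -35 (Z = Mul(Add(-1, -4), 7) = Mul(-5, 7) = -35)
Mul(-17, Add(Pow(Add(Pow(Z, -1), 41), -1), o)) = Mul(-17, Add(Pow(Add(Pow(-35, -1), 41), -1), 11)) = Mul(-17, Add(Pow(Add(Rational(-1, 35), 41), -1), 11)) = Mul(-17, Add(Pow(Rational(1434, 35), -1), 11)) = Mul(-17, Add(Rational(35, 1434), 11)) = Mul(-17, Rational(15809, 1434)) = Rational(-268753, 1434)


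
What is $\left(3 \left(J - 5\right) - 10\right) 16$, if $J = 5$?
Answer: $-160$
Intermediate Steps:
$\left(3 \left(J - 5\right) - 10\right) 16 = \left(3 \left(5 - 5\right) - 10\right) 16 = \left(3 \cdot 0 - 10\right) 16 = \left(0 - 10\right) 16 = \left(-10\right) 16 = -160$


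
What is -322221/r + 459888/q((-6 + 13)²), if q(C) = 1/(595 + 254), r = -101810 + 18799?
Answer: 1705853837487/4369 ≈ 3.9045e+8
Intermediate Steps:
r = -83011
q(C) = 1/849
-322221/r + 459888/q((-6 + 13)²) = -322221/(-83011) + 459888/(1/849) = -322221*(-1/83011) + 459888*849 = 16959/4369 + 390444912 = 1705853837487/4369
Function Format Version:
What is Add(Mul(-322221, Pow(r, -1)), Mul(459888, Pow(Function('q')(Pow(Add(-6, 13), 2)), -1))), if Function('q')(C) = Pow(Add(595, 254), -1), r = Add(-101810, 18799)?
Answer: Rational(1705853837487, 4369) ≈ 3.9045e+8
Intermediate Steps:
r = -83011
Function('q')(C) = Rational(1, 849) (Function('q')(C) = Pow(849, -1) = Rational(1, 849))
Add(Mul(-322221, Pow(r, -1)), Mul(459888, Pow(Function('q')(Pow(Add(-6, 13), 2)), -1))) = Add(Mul(-322221, Pow(-83011, -1)), Mul(459888, Pow(Rational(1, 849), -1))) = Add(Mul(-322221, Rational(-1, 83011)), Mul(459888, 849)) = Add(Rational(16959, 4369), 390444912) = Rational(1705853837487, 4369)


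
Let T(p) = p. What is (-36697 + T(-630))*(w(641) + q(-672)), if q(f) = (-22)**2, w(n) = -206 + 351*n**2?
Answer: -5383281612443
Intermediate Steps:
q(f) = 484
(-36697 + T(-630))*(w(641) + q(-672)) = (-36697 - 630)*((-206 + 351*641**2) + 484) = -37327*((-206 + 351*410881) + 484) = -37327*((-206 + 144219231) + 484) = -37327*(144219025 + 484) = -37327*144219509 = -5383281612443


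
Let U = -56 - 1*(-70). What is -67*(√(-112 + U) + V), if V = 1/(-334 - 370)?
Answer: 67/704 - 469*I*√2 ≈ 0.09517 - 663.27*I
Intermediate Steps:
V = -1/704 (V = 1/(-704) = -1/704 ≈ -0.0014205)
U = 14 (U = -56 + 70 = 14)
-67*(√(-112 + U) + V) = -67*(√(-112 + 14) - 1/704) = -67*(√(-98) - 1/704) = -67*(7*I*√2 - 1/704) = -67*(-1/704 + 7*I*√2) = 67/704 - 469*I*√2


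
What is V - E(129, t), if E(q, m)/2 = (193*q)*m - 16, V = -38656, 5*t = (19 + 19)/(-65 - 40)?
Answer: -6128476/175 ≈ -35020.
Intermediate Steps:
t = -38/525 (t = ((19 + 19)/(-65 - 40))/5 = (38/(-105))/5 = (38*(-1/105))/5 = (1/5)*(-38/105) = -38/525 ≈ -0.072381)
E(q, m) = -32 + 386*m*q (E(q, m) = 2*((193*q)*m - 16) = 2*(193*m*q - 16) = 2*(-16 + 193*m*q) = -32 + 386*m*q)
V - E(129, t) = -38656 - (-32 + 386*(-38/525)*129) = -38656 - (-32 - 630724/175) = -38656 - 1*(-636324/175) = -38656 + 636324/175 = -6128476/175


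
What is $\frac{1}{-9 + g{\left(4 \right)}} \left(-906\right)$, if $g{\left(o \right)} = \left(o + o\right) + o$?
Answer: $-302$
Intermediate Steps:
$g{\left(o \right)} = 3 o$ ($g{\left(o \right)} = 2 o + o = 3 o$)
$\frac{1}{-9 + g{\left(4 \right)}} \left(-906\right) = \frac{1}{-9 + 3 \cdot 4} \left(-906\right) = \frac{1}{-9 + 12} \left(-906\right) = \frac{1}{3} \left(-906\right) = -302$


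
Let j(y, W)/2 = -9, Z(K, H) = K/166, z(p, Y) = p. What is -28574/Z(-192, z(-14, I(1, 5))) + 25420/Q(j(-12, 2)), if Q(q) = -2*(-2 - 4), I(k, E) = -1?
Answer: 429167/16 ≈ 26823.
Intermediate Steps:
Z(K, H) = K/166 (Z(K, H) = K*(1/166) = K/166)
j(y, W) = -18 (j(y, W) = 2*(-9) = -18)
Q(q) = 12 (Q(q) = -2*(-6) = 12)
-28574/Z(-192, z(-14, I(1, 5))) + 25420/Q(j(-12, 2)) = -28574/((1/166)*(-192)) + 25420/12 = -28574/(-96/83) + 25420*(1/12) = -28574*(-83/96) + 6355/3 = 1185821/48 + 6355/3 = 429167/16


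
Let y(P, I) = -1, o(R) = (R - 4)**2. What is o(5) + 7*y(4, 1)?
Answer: -6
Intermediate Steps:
o(R) = (-4 + R)**2
o(5) + 7*y(4, 1) = (-4 + 5)**2 + 7*(-1) = 1**2 - 7 = 1 - 7 = -6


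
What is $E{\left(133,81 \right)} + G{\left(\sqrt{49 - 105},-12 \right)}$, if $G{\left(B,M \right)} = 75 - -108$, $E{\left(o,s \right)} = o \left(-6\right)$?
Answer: $-615$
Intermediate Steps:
$E{\left(o,s \right)} = - 6 o$
$G{\left(B,M \right)} = 183$ ($G{\left(B,M \right)} = 75 + 108 = 183$)
$E{\left(133,81 \right)} + G{\left(\sqrt{49 - 105},-12 \right)} = \left(-6\right) 133 + 183 = -798 + 183 = -615$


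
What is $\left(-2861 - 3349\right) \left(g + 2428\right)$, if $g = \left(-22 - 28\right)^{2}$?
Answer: $-30602880$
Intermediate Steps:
$g = 2500$ ($g = \left(-50\right)^{2} = 2500$)
$\left(-2861 - 3349\right) \left(g + 2428\right) = \left(-2861 - 3349\right) \left(2500 + 2428\right) = \left(-6210\right) 4928 = -30602880$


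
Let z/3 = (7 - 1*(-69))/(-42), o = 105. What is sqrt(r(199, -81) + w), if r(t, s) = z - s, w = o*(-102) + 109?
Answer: I*sqrt(515746)/7 ≈ 102.59*I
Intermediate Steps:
w = -10601 (w = 105*(-102) + 109 = -10710 + 109 = -10601)
z = -38/7 (z = 3*((7 - 1*(-69))/(-42)) = 3*((7 + 69)*(-1/42)) = 3*(76*(-1/42)) = 3*(-38/21) = -38/7 ≈ -5.4286)
r(t, s) = -38/7 - s
sqrt(r(199, -81) + w) = sqrt((-38/7 - 1*(-81)) - 10601) = sqrt((-38/7 + 81) - 10601) = sqrt(529/7 - 10601) = sqrt(-73678/7) = I*sqrt(515746)/7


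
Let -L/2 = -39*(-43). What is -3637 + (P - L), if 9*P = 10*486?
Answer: 257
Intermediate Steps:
P = 540 (P = (10*486)/9 = (1/9)*4860 = 540)
L = -3354 (L = -(-78)*(-43) = -2*1677 = -3354)
-3637 + (P - L) = -3637 + (540 - 1*(-3354)) = -3637 + (540 + 3354) = -3637 + 3894 = 257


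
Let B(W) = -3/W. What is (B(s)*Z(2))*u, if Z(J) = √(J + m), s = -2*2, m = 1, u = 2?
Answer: 3*√3/2 ≈ 2.5981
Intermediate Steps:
s = -4
Z(J) = √(1 + J) (Z(J) = √(J + 1) = √(1 + J))
(B(s)*Z(2))*u = ((-3/(-4))*√(1 + 2))*2 = ((-3*(-¼))*√3)*2 = (3*√3/4)*2 = 3*√3/2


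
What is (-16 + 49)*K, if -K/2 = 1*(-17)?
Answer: 1122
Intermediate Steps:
K = 34 (K = -2*(-17) = 34)
(-16 + 49)*K = (-16 + 49)*34 = 33*34 = 1122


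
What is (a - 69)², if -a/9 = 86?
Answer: 710649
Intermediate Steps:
a = -774 (a = -9*86 = -774)
(a - 69)² = (-774 - 69)² = (-843)² = 710649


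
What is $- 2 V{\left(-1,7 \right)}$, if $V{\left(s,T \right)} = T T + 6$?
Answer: $-110$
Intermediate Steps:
$V{\left(s,T \right)} = 6 + T^{2}$ ($V{\left(s,T \right)} = T^{2} + 6 = 6 + T^{2}$)
$- 2 V{\left(-1,7 \right)} = - 2 \left(6 + 7^{2}\right) = - 2 \left(6 + 49\right) = \left(-2\right) 55 = -110$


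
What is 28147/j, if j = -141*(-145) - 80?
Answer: 28147/20365 ≈ 1.3821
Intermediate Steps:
j = 20365 (j = 20445 - 80 = 20365)
28147/j = 28147/20365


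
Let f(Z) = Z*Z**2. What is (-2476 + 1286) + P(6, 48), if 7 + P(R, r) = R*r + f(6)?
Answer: -693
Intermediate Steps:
f(Z) = Z**3
P(R, r) = 209 + R*r (P(R, r) = -7 + (R*r + 6**3) = -7 + (R*r + 216) = -7 + (216 + R*r) = 209 + R*r)
(-2476 + 1286) + P(6, 48) = (-2476 + 1286) + (209 + 6*48) = -1190 + (209 + 288) = -1190 + 497 = -693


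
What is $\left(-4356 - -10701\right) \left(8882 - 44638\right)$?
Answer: $-226871820$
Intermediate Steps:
$\left(-4356 - -10701\right) \left(8882 - 44638\right) = \left(-4356 + \left(-5095 + 15796\right)\right) \left(-35756\right) = \left(-4356 + 10701\right) \left(-35756\right) = 6345 \left(-35756\right) = -226871820$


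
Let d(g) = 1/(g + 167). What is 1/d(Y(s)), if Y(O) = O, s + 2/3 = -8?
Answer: 475/3 ≈ 158.33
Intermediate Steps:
s = -26/3 (s = -⅔ - 8 = -26/3 ≈ -8.6667)
d(g) = 1/(167 + g)
1/d(Y(s)) = 1/(1/(167 - 26/3)) = 1/(1/(475/3)) = 1/(3/475) = 475/3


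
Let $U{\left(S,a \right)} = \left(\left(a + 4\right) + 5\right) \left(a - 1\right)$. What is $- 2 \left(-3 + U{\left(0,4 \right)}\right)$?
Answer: $-72$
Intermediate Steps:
$U{\left(S,a \right)} = \left(-1 + a\right) \left(9 + a\right)$ ($U{\left(S,a \right)} = \left(\left(4 + a\right) + 5\right) \left(-1 + a\right) = \left(9 + a\right) \left(-1 + a\right) = \left(-1 + a\right) \left(9 + a\right)$)
$- 2 \left(-3 + U{\left(0,4 \right)}\right) = - 2 \left(-3 + \left(-9 + 4^{2} + 8 \cdot 4\right)\right) = - 2 \left(-3 + \left(-9 + 16 + 32\right)\right) = - 2 \left(-3 + 39\right) = \left(-2\right) 36 = -72$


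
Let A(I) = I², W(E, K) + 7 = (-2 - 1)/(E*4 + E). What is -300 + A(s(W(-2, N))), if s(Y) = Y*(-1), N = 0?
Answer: -25511/100 ≈ -255.11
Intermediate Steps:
W(E, K) = -7 - 3/(5*E) (W(E, K) = -7 + (-2 - 1)/(E*4 + E) = -7 - 3/(4*E + E) = -7 - 3*1/(5*E) = -7 - 3/(5*E))
s(Y) = -Y
-300 + A(s(W(-2, N))) = -300 + (-(-7 - ⅗/(-2)))² = -300 + (-(-7 - ⅗*(-½)))² = -300 + (-(-7 + 3/10))² = -300 + (-1*(-67/10))² = -300 + (67/10)² = -300 + 4489/100 = -25511/100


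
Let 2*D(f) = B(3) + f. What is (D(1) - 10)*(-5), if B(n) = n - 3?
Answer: 95/2 ≈ 47.500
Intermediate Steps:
B(n) = -3 + n
D(f) = f/2 (D(f) = ((-3 + 3) + f)/2 = (0 + f)/2 = f/2)
(D(1) - 10)*(-5) = ((½)*1 - 10)*(-5) = (½ - 10)*(-5) = -19/2*(-5) = 95/2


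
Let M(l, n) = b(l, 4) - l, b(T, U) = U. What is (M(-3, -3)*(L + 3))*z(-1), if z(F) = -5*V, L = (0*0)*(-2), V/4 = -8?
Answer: 3360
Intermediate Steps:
V = -32 (V = 4*(-8) = -32)
M(l, n) = 4 - l
L = 0 (L = 0*(-2) = 0)
z(F) = 160 (z(F) = -5*(-32) = 160)
(M(-3, -3)*(L + 3))*z(-1) = ((4 - 1*(-3))*(0 + 3))*160 = ((4 + 3)*3)*160 = (7*3)*160 = 21*160 = 3360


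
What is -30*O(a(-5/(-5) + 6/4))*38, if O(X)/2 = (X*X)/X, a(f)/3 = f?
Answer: -17100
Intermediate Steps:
a(f) = 3*f
O(X) = 2*X (O(X) = 2*((X*X)/X) = 2*(X²/X) = 2*X)
-30*O(a(-5/(-5) + 6/4))*38 = -60*3*(-5/(-5) + 6/4)*38 = -60*3*(-5*(-⅕) + 6*(¼))*38 = -60*3*(1 + 3/2)*38 = -60*3*(5/2)*38 = -60*15/2*38 = -30*15*38 = -450*38 = -17100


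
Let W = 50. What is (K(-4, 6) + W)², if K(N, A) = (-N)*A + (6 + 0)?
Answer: 6400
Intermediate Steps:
K(N, A) = 6 - A*N (K(N, A) = -A*N + 6 = 6 - A*N)
(K(-4, 6) + W)² = ((6 - 1*6*(-4)) + 50)² = ((6 + 24) + 50)² = (30 + 50)² = 80² = 6400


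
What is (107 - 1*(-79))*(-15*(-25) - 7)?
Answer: 68448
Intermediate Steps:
(107 - 1*(-79))*(-15*(-25) - 7) = (107 + 79)*(375 - 7) = 186*368 = 68448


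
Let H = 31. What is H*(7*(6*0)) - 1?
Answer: -1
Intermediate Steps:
H*(7*(6*0)) - 1 = 31*(7*(6*0)) - 1 = 31*(7*0) - 1 = 31*0 - 1 = 0 - 1 = -1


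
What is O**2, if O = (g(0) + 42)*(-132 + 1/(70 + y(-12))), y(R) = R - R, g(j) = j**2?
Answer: 768232089/25 ≈ 3.0729e+7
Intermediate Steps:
y(R) = 0
O = -27717/5 (O = (0**2 + 42)*(-132 + 1/(70 + 0)) = (0 + 42)*(-132 + 1/70) = 42*(-132 + 1/70) = 42*(-9239/70) = -27717/5 ≈ -5543.4)
O**2 = (-27717/5)**2 = 768232089/25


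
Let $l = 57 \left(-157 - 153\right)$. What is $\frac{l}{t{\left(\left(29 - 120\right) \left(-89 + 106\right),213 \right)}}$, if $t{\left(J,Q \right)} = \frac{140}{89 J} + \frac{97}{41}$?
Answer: $- \frac{4749866810}{635691} \approx -7472.0$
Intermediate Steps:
$t{\left(J,Q \right)} = \frac{97}{41} + \frac{140}{89 J}$ ($t{\left(J,Q \right)} = 140 \frac{1}{89 J} + 97 \cdot \frac{1}{41} = \frac{140}{89 J} + \frac{97}{41} = \frac{97}{41} + \frac{140}{89 J}$)
$l = -17670$ ($l = 57 \left(-310\right) = -17670$)
$\frac{l}{t{\left(\left(29 - 120\right) \left(-89 + 106\right),213 \right)}} = - \frac{17670}{\frac{1}{3649} \frac{1}{\left(29 - 120\right) \left(-89 + 106\right)} \left(5740 + 8633 \left(29 - 120\right) \left(-89 + 106\right)\right)} = - \frac{17670}{\frac{1}{3649} \frac{1}{\left(-91\right) 17} \left(5740 + 8633 \left(\left(-91\right) 17\right)\right)} = - \frac{17670}{\frac{1}{3649} \frac{1}{-1547} \left(5740 + 8633 \left(-1547\right)\right)} = - \frac{17670}{\frac{1}{3649} \left(- \frac{1}{1547}\right) \left(5740 - 13355251\right)} = - \frac{17670}{\frac{1}{3649} \left(- \frac{1}{1547}\right) \left(-13349511\right)} = - \frac{17670}{\frac{1907073}{806429}} = \left(-17670\right) \frac{806429}{1907073} = - \frac{4749866810}{635691}$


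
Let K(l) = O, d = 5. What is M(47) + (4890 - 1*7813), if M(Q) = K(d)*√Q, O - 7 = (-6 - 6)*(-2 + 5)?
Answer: -2923 - 29*√47 ≈ -3121.8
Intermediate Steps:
O = -29 (O = 7 + (-6 - 6)*(-2 + 5) = 7 - 12*3 = 7 - 36 = -29)
K(l) = -29
M(Q) = -29*√Q
M(47) + (4890 - 1*7813) = -29*√47 + (4890 - 1*7813) = -29*√47 + (4890 - 7813) = -29*√47 - 2923 = -2923 - 29*√47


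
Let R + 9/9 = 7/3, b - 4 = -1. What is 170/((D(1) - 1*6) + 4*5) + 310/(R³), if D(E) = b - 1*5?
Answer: 13915/96 ≈ 144.95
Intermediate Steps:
b = 3 (b = 4 - 1 = 3)
D(E) = -2 (D(E) = 3 - 1*5 = 3 - 5 = -2)
R = 4/3 (R = -1 + 7/3 = 4/3 ≈ 1.3333)
170/((D(1) - 1*6) + 4*5) + 310/(R³) = 170/((-2 - 1*6) + 4*5) + 310/((4/3)³) = 170/((-2 - 6) + 20) + 310/(64/27) = 170/(-8 + 20) + 310*(27/64) = 170/12 + 4185/32 = 170*(1/12) + 4185/32 = 85/6 + 4185/32 = 13915/96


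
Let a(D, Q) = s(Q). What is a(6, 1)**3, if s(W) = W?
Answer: 1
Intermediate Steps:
a(D, Q) = Q
a(6, 1)**3 = 1**3 = 1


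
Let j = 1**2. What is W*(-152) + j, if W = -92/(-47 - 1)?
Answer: -871/3 ≈ -290.33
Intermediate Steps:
W = 23/12 (W = -92/(-48) = -92*(-1/48) = 23/12 ≈ 1.9167)
j = 1
W*(-152) + j = (23/12)*(-152) + 1 = -874/3 + 1 = -871/3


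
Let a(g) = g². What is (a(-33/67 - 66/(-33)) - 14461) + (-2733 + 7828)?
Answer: -42033773/4489 ≈ -9363.7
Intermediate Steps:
(a(-33/67 - 66/(-33)) - 14461) + (-2733 + 7828) = ((-33/67 - 66/(-33))² - 14461) + (-2733 + 7828) = ((-33*1/67 - 66*(-1/33))² - 14461) + 5095 = ((-33/67 + 2)² - 14461) + 5095 = ((101/67)² - 14461) + 5095 = (10201/4489 - 14461) + 5095 = -64905228/4489 + 5095 = -42033773/4489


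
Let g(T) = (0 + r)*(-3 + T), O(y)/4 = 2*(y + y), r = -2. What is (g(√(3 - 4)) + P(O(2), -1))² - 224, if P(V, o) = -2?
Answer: -212 - 16*I ≈ -212.0 - 16.0*I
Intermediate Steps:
O(y) = 16*y (O(y) = 4*(2*(y + y)) = 4*(2*(2*y)) = 4*(4*y) = 16*y)
g(T) = 6 - 2*T (g(T) = (0 - 2)*(-3 + T) = -2*(-3 + T) = 6 - 2*T)
(g(√(3 - 4)) + P(O(2), -1))² - 224 = ((6 - 2*√(3 - 4)) - 2)² - 224 = ((6 - 2*I) - 2)² - 224 = (4 - 2*I)² - 224 = -224 + (4 - 2*I)²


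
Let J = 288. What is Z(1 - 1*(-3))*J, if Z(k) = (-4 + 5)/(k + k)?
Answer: 36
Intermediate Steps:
Z(k) = 1/(2*k)
Z(1 - 1*(-3))*J = (1/(2*(1 - 1*(-3))))*288 = (1/(2*(1 + 3)))*288 = ((½)/4)*288 = ((½)*(¼))*288 = (⅛)*288 = 36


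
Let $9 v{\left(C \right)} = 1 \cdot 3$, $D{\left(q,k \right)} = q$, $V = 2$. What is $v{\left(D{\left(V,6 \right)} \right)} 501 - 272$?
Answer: $-105$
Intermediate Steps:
$v{\left(C \right)} = \frac{1}{3}$ ($v{\left(C \right)} = \frac{1 \cdot 3}{9} = \frac{1}{9} \cdot 3 = \frac{1}{3}$)
$v{\left(D{\left(V,6 \right)} \right)} 501 - 272 = \frac{1}{3} \cdot 501 - 272 = 167 - 272 = -105$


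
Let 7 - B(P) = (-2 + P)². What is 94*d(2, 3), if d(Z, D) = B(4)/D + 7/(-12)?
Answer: 235/6 ≈ 39.167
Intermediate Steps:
B(P) = 7 - (-2 + P)²
d(Z, D) = -7/12 + 3/D (d(Z, D) = (7 - (-2 + 4)²)/D + 7/(-12) = (7 - 1*2²)/D + 7*(-1/12) = (7 - 1*4)/D - 7/12 = (7 - 4)/D - 7/12 = 3/D - 7/12 = -7/12 + 3/D)
94*d(2, 3) = 94*(-7/12 + 3/3) = 94*(-7/12 + 3*(⅓)) = 94*(-7/12 + 1) = 94*(5/12) = 235/6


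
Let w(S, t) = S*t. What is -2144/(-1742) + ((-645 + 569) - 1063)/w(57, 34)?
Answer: 953/1482 ≈ 0.64305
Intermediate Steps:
-2144/(-1742) + ((-645 + 569) - 1063)/w(57, 34) = -2144/(-1742) + ((-645 + 569) - 1063)/((57*34)) = -2144*(-1/1742) + (-76 - 1063)/1938 = 16/13 - 1139*1/1938 = 16/13 - 67/114 = 953/1482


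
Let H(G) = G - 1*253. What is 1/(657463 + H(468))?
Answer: 1/657678 ≈ 1.5205e-6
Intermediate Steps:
H(G) = -253 + G (H(G) = G - 253 = -253 + G)
1/(657463 + H(468)) = 1/(657463 + (-253 + 468)) = 1/(657463 + 215) = 1/657678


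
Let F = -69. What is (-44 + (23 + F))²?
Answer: 8100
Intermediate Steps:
(-44 + (23 + F))² = (-44 + (23 - 69))² = (-44 - 46)² = (-90)² = 8100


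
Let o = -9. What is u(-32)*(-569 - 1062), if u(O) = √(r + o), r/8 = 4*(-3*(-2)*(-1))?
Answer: -1631*I*√201 ≈ -23123.0*I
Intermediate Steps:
r = -192 (r = 8*(4*(-3*(-2)*(-1))) = 8*(4*(6*(-1))) = 8*(4*(-6)) = 8*(-24) = -192)
u(O) = I*√201 (u(O) = √(-192 - 9) = √(-201) = I*√201)
u(-32)*(-569 - 1062) = (I*√201)*(-569 - 1062) = (I*√201)*(-1631) = -1631*I*√201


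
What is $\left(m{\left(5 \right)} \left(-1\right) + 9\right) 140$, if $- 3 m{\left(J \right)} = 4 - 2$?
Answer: $\frac{4060}{3} \approx 1353.3$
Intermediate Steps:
$m{\left(J \right)} = - \frac{2}{3}$ ($m{\left(J \right)} = - \frac{4 - 2}{3} = \left(- \frac{1}{3}\right) 2 = - \frac{2}{3}$)
$\left(m{\left(5 \right)} \left(-1\right) + 9\right) 140 = \left(\left(- \frac{2}{3}\right) \left(-1\right) + 9\right) 140 = \left(\frac{2}{3} + 9\right) 140 = \frac{29}{3} \cdot 140 = \frac{4060}{3}$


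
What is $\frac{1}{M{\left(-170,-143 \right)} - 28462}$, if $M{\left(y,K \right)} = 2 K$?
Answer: $- \frac{1}{28748} \approx -3.4785 \cdot 10^{-5}$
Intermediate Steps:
$\frac{1}{M{\left(-170,-143 \right)} - 28462} = \frac{1}{2 \left(-143\right) - 28462} = \frac{1}{-286 - 28462} = \frac{1}{-28748} = - \frac{1}{28748}$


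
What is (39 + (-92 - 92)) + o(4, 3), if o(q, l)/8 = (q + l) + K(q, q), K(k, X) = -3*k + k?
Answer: -153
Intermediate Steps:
K(k, X) = -2*k
o(q, l) = -8*q + 8*l (o(q, l) = 8*((q + l) - 2*q) = 8*((l + q) - 2*q) = 8*(l - q) = -8*q + 8*l)
(39 + (-92 - 92)) + o(4, 3) = (39 + (-92 - 92)) + (-8*4 + 8*3) = (39 - 184) + (-32 + 24) = -145 - 8 = -153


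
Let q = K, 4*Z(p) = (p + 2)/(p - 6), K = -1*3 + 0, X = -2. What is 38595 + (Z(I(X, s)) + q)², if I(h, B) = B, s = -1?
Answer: 30265705/784 ≈ 38604.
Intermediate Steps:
K = -3 (K = -3 + 0 = -3)
Z(p) = (2 + p)/(4*(-6 + p)) (Z(p) = ((p + 2)/(p - 6))/4 = ((2 + p)/(-6 + p))/4 = (2 + p)/(4*(-6 + p)))
q = -3
38595 + (Z(I(X, s)) + q)² = 38595 + ((2 - 1)/(4*(-6 - 1)) - 3)² = 38595 + ((¼)*1/(-7) - 3)² = 38595 + ((¼)*(-⅐)*1 - 3)² = 38595 + (-1/28 - 3)² = 38595 + (-85/28)² = 38595 + 7225/784 = 30265705/784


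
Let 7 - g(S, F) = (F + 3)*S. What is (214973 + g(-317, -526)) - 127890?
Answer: -78701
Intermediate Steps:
g(S, F) = 7 - S*(3 + F) (g(S, F) = 7 - (F + 3)*S = 7 - (3 + F)*S = 7 - S*(3 + F))
(214973 + g(-317, -526)) - 127890 = (214973 + (7 - 3*(-317) - 1*(-526)*(-317))) - 127890 = (214973 + (7 + 951 - 166742)) - 127890 = (214973 - 165784) - 127890 = 49189 - 127890 = -78701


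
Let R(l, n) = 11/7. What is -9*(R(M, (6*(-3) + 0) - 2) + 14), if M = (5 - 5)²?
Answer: -981/7 ≈ -140.14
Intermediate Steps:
M = 0 (M = 0² = 0)
R(l, n) = 11/7 (R(l, n) = 11*(⅐) = 11/7)
-9*(R(M, (6*(-3) + 0) - 2) + 14) = -9*(11/7 + 14) = -9*109/7 = -981/7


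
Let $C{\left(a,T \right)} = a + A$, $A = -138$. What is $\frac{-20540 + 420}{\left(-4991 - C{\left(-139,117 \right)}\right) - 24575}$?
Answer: $\frac{20120}{29289} \approx 0.68695$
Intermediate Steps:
$C{\left(a,T \right)} = -138 + a$ ($C{\left(a,T \right)} = a - 138 = -138 + a$)
$\frac{-20540 + 420}{\left(-4991 - C{\left(-139,117 \right)}\right) - 24575} = \frac{-20540 + 420}{\left(-4991 - \left(-138 - 139\right)\right) - 24575} = - \frac{20120}{\left(-4991 - -277\right) - 24575} = - \frac{20120}{\left(-4991 + 277\right) - 24575} = - \frac{20120}{-4714 - 24575} = - \frac{20120}{-29289} = \left(-20120\right) \left(- \frac{1}{29289}\right) = \frac{20120}{29289}$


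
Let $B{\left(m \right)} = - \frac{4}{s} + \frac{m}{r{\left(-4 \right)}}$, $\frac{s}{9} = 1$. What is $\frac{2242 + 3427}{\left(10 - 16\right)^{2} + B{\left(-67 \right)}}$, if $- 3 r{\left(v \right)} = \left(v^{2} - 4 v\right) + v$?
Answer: $\frac{1428588}{10769} \approx 132.66$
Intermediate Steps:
$s = 9$ ($s = 9 \cdot 1 = 9$)
$r{\left(v \right)} = v - \frac{v^{2}}{3}$ ($r{\left(v \right)} = - \frac{\left(v^{2} - 4 v\right) + v}{3} = - \frac{v^{2} - 3 v}{3} = v - \frac{v^{2}}{3}$)
$B{\left(m \right)} = - \frac{4}{9} - \frac{3 m}{28}$ ($B{\left(m \right)} = - \frac{4}{9} + \frac{m}{\frac{1}{3} \left(-4\right) \left(3 - -4\right)} = \left(-4\right) \frac{1}{9} + \frac{m}{\frac{1}{3} \left(-4\right) \left(3 + 4\right)} = - \frac{4}{9} + \frac{m}{\frac{1}{3} \left(-4\right) 7} = - \frac{4}{9} + \frac{m}{- \frac{28}{3}} = - \frac{4}{9} + m \left(- \frac{3}{28}\right) = - \frac{4}{9} - \frac{3 m}{28}$)
$\frac{2242 + 3427}{\left(10 - 16\right)^{2} + B{\left(-67 \right)}} = \frac{2242 + 3427}{\left(10 - 16\right)^{2} - - \frac{1697}{252}} = \frac{5669}{\left(-6\right)^{2} + \left(- \frac{4}{9} + \frac{201}{28}\right)} = \frac{5669}{36 + \frac{1697}{252}} = \frac{5669}{\frac{10769}{252}} = 5669 \cdot \frac{252}{10769} = \frac{1428588}{10769}$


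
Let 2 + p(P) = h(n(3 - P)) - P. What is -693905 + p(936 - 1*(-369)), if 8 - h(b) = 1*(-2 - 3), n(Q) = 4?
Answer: -695199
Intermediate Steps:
h(b) = 13 (h(b) = 8 - (-2 - 3) = 8 - (-5) = 8 - 1*(-5) = 8 + 5 = 13)
p(P) = 11 - P (p(P) = -2 + (13 - P) = 11 - P)
-693905 + p(936 - 1*(-369)) = -693905 + (11 - (936 - 1*(-369))) = -693905 + (11 - (936 + 369)) = -693905 + (11 - 1*1305) = -693905 + (11 - 1305) = -693905 - 1294 = -695199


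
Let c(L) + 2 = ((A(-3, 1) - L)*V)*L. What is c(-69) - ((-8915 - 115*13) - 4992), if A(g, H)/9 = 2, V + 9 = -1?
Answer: 75430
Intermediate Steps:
V = -10 (V = -9 - 1 = -10)
A(g, H) = 18 (A(g, H) = 9*2 = 18)
c(L) = -2 + L*(-180 + 10*L) (c(L) = -2 + ((18 - L)*(-10))*L = -2 + (-180 + 10*L)*L = -2 + L*(-180 + 10*L))
c(-69) - ((-8915 - 115*13) - 4992) = (-2 - 180*(-69) + 10*(-69)**2) - ((-8915 - 115*13) - 4992) = (-2 + 12420 + 10*4761) - ((-8915 - 1495) - 4992) = (-2 + 12420 + 47610) - (-10410 - 4992) = 60028 - 1*(-15402) = 60028 + 15402 = 75430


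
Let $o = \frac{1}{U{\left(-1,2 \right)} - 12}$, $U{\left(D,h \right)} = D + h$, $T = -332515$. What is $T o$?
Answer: $\frac{332515}{11} \approx 30229.0$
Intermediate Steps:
$o = - \frac{1}{11}$ ($o = \frac{1}{\left(-1 + 2\right) - 12} = \frac{1}{1 - 12} = \frac{1}{-11} = - \frac{1}{11} \approx -0.090909$)
$T o = \left(-332515\right) \left(- \frac{1}{11}\right) = \frac{332515}{11}$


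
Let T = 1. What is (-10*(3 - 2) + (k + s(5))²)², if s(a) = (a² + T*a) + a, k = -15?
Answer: 152100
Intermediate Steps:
s(a) = a² + 2*a (s(a) = (a² + 1*a) + a = (a² + a) + a = (a + a²) + a = a² + 2*a)
(-10*(3 - 2) + (k + s(5))²)² = (-10*(3 - 2) + (-15 + 5*(2 + 5))²)² = (-10*1 + (-15 + 5*7)²)² = (-10 + (-15 + 35)²)² = (-10 + 20²)² = (-10 + 400)² = 390² = 152100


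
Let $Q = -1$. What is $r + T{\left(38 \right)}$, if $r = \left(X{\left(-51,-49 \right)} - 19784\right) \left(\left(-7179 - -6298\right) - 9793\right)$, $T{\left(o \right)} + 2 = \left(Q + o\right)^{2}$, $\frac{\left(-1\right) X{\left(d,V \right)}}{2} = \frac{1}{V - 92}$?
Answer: $\frac{9925254685}{47} \approx 2.1118 \cdot 10^{8}$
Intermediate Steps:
$X{\left(d,V \right)} = - \frac{2}{-92 + V}$ ($X{\left(d,V \right)} = - \frac{2}{V - 92} = - \frac{2}{-92 + V}$)
$T{\left(o \right)} = -2 + \left(-1 + o\right)^{2}$
$r = \frac{9925190436}{47}$ ($r = \left(- \frac{2}{-92 - 49} - 19784\right) \left(\left(-7179 - -6298\right) - 9793\right) = \left(- \frac{2}{-141} - 19784\right) \left(\left(-7179 + 6298\right) - 9793\right) = \left(\left(-2\right) \left(- \frac{1}{141}\right) - 19784\right) \left(-881 - 9793\right) = \left(\frac{2}{141} - 19784\right) \left(-10674\right) = \left(- \frac{2789542}{141}\right) \left(-10674\right) = \frac{9925190436}{47} \approx 2.1117 \cdot 10^{8}$)
$r + T{\left(38 \right)} = \frac{9925190436}{47} - \left(2 - \left(-1 + 38\right)^{2}\right) = \frac{9925190436}{47} - \left(2 - 37^{2}\right) = \frac{9925190436}{47} + \left(-2 + 1369\right) = \frac{9925190436}{47} + 1367 = \frac{9925254685}{47}$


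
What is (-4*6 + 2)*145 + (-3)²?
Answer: -3181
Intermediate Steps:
(-4*6 + 2)*145 + (-3)² = (-24 + 2)*145 + 9 = -22*145 + 9 = -3190 + 9 = -3181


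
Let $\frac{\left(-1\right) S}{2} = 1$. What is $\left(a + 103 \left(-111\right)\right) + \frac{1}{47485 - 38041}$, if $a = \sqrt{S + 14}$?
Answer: $- \frac{107973251}{9444} + 2 \sqrt{3} \approx -11430.0$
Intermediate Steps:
$S = -2$ ($S = \left(-2\right) 1 = -2$)
$a = 2 \sqrt{3}$ ($a = \sqrt{-2 + 14} = \sqrt{12} = 2 \sqrt{3} \approx 3.4641$)
$\left(a + 103 \left(-111\right)\right) + \frac{1}{47485 - 38041} = \left(2 \sqrt{3} + 103 \left(-111\right)\right) + \frac{1}{47485 - 38041} = \left(2 \sqrt{3} - 11433\right) + \frac{1}{9444} = \left(-11433 + 2 \sqrt{3}\right) + \frac{1}{9444} = - \frac{107973251}{9444} + 2 \sqrt{3}$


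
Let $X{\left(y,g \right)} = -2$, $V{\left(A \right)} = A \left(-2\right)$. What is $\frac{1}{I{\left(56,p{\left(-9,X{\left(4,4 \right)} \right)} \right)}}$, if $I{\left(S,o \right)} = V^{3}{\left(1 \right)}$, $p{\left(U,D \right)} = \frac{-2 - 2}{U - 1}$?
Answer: $- \frac{1}{8} \approx -0.125$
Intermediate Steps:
$V{\left(A \right)} = - 2 A$
$p{\left(U,D \right)} = - \frac{4}{-1 + U}$
$I{\left(S,o \right)} = -8$ ($I{\left(S,o \right)} = \left(\left(-2\right) 1\right)^{3} = \left(-2\right)^{3} = -8$)
$\frac{1}{I{\left(56,p{\left(-9,X{\left(4,4 \right)} \right)} \right)}} = \frac{1}{-8} = - \frac{1}{8}$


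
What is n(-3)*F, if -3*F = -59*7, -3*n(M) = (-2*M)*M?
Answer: 826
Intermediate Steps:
n(M) = 2*M²/3 (n(M) = -(-2*M)*M/3 = -(-2)*M²/3 = 2*M²/3)
F = 413/3 (F = -(-59)*7/3 = -⅓*(-413) = 413/3 ≈ 137.67)
n(-3)*F = ((⅔)*(-3)²)*(413/3) = ((⅔)*9)*(413/3) = 6*(413/3) = 826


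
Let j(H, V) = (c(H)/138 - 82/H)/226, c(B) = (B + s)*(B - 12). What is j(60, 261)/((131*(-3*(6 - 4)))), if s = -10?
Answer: -11057/122568840 ≈ -9.0210e-5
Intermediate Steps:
c(B) = (-12 + B)*(-10 + B) (c(B) = (B - 10)*(B - 12) = (-10 + B)*(-12 + B) = (-12 + B)*(-10 + B))
j(H, V) = 10/2599 - 41/(113*H) - 11*H/15594 + H²/31188 (j(H, V) = ((120 + H² - 22*H)/138 - 82/H)/226 = ((120 + H² - 22*H)*(1/138) - 82/H)*(1/226) = ((20/23 - 11*H/69 + H²/138) - 82/H)*(1/226) = (20/23 - 82/H - 11*H/69 + H²/138)*(1/226) = 10/2599 - 41/(113*H) - 11*H/15594 + H²/31188)
j(60, 261)/((131*(-3*(6 - 4)))) = ((1/31188)*(-11316 + 60*(120 + 60² - 22*60))/60)/((131*(-3*(6 - 4)))) = ((1/31188)*(1/60)*(-11316 + 60*(120 + 3600 - 1320)))/((131*(-3*2))) = ((1/31188)*(1/60)*(-11316 + 60*2400))/((131*(-6))) = ((1/31188)*(1/60)*(-11316 + 144000))/(-786) = ((1/31188)*(1/60)*132684)*(-1/786) = (11057/155940)*(-1/786) = -11057/122568840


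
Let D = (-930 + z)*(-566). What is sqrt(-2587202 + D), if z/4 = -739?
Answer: I*sqrt(387726) ≈ 622.68*I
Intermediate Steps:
z = -2956 (z = 4*(-739) = -2956)
D = 2199476 (D = (-930 - 2956)*(-566) = -3886*(-566) = 2199476)
sqrt(-2587202 + D) = sqrt(-2587202 + 2199476) = sqrt(-387726) = I*sqrt(387726)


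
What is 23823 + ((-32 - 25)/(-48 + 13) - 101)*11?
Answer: 795547/35 ≈ 22730.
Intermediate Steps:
23823 + ((-32 - 25)/(-48 + 13) - 101)*11 = 23823 + (-57/(-35) - 101)*11 = 23823 + (-57*(-1/35) - 101)*11 = 23823 + (57/35 - 101)*11 = 23823 - 3478/35*11 = 23823 - 38258/35 = 795547/35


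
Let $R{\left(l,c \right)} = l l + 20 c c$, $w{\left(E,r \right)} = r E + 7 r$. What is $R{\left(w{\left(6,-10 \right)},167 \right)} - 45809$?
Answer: $528871$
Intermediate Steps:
$w{\left(E,r \right)} = 7 r + E r$ ($w{\left(E,r \right)} = E r + 7 r = 7 r + E r$)
$R{\left(l,c \right)} = l^{2} + 20 c^{2}$
$R{\left(w{\left(6,-10 \right)},167 \right)} - 45809 = \left(\left(- 10 \left(7 + 6\right)\right)^{2} + 20 \cdot 167^{2}\right) - 45809 = \left(\left(\left(-10\right) 13\right)^{2} + 20 \cdot 27889\right) - 45809 = \left(\left(-130\right)^{2} + 557780\right) - 45809 = \left(16900 + 557780\right) - 45809 = 574680 - 45809 = 528871$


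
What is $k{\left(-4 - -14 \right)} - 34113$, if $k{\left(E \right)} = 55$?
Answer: $-34058$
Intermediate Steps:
$k{\left(-4 - -14 \right)} - 34113 = 55 - 34113 = -34058$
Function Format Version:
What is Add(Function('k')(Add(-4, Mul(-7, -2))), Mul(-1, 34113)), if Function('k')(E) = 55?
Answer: -34058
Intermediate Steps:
Add(Function('k')(Add(-4, Mul(-7, -2))), Mul(-1, 34113)) = Add(55, Mul(-1, 34113)) = Add(55, -34113) = -34058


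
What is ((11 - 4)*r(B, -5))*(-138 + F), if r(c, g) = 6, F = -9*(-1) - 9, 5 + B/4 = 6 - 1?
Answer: -5796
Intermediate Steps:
B = 0 (B = -20 + 4*(6 - 1) = -20 + 4*5 = -20 + 20 = 0)
F = 0 (F = 9 - 9 = 0)
((11 - 4)*r(B, -5))*(-138 + F) = ((11 - 4)*6)*(-138 + 0) = (7*6)*(-138) = 42*(-138) = -5796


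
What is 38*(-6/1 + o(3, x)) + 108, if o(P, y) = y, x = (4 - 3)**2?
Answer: -82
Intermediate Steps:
x = 1 (x = 1**2 = 1)
38*(-6/1 + o(3, x)) + 108 = 38*(-6/1 + 1) + 108 = 38*(1*(-6) + 1) + 108 = 38*(-6 + 1) + 108 = 38*(-5) + 108 = -190 + 108 = -82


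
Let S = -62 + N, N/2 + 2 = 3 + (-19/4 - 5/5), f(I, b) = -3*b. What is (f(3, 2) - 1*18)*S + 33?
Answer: 1749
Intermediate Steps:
N = -19/2 (N = -4 + 2*(3 + (-19/4 - 5/5)) = -4 + 2*(3 + (-19*1/4 - 5*1/5)) = -4 + 2*(3 + (-19/4 - 1)) = -4 + 2*(3 - 23/4) = -4 + 2*(-11/4) = -4 - 11/2 = -19/2 ≈ -9.5000)
S = -143/2 (S = -62 - 19/2 = -143/2 ≈ -71.500)
(f(3, 2) - 1*18)*S + 33 = (-3*2 - 1*18)*(-143/2) + 33 = (-6 - 18)*(-143/2) + 33 = -24*(-143/2) + 33 = 1716 + 33 = 1749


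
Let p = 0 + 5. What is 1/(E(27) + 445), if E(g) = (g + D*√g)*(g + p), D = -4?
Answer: 1309/1271113 + 384*√3/1271113 ≈ 0.0015531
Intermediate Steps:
p = 5
E(g) = (5 + g)*(g - 4*√g) (E(g) = (g - 4*√g)*(g + 5) = (g - 4*√g)*(5 + g) = (5 + g)*(g - 4*√g))
1/(E(27) + 445) = 1/((27² - 60*√3 - 324*√3 + 5*27) + 445) = 1/((729 - 60*√3 - 324*√3 + 135) + 445) = 1/((864 - 384*√3) + 445) = 1/(1309 - 384*√3)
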